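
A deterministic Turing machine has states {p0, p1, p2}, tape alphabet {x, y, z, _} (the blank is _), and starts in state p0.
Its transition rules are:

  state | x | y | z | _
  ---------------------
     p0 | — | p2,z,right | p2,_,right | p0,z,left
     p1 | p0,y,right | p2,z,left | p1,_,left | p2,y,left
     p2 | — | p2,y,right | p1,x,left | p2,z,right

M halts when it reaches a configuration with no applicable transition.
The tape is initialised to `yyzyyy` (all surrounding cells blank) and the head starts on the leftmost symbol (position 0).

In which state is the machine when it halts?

p2

state=p0 head=0 tape=__[y]yzyyy   (p0,y)→(p2,z,right)
state=p2 head=1 tape=__z[y]zyyy   (p2,y)→(p2,y,right)
state=p2 head=2 tape=__zy[z]yyy   (p2,z)→(p1,x,left)
state=p1 head=1 tape=__z[y]xyyy   (p1,y)→(p2,z,left)
state=p2 head=0 tape=__[z]zxyyy   (p2,z)→(p1,x,left)
state=p1 head=-1 tape=_[_]xzxyyy   (p1,_)→(p2,y,left)
state=p2 head=-2 tape=[_]yxzxyyy   (p2,_)→(p2,z,right)
state=p2 head=-1 tape=z[y]xzxyyy   (p2,y)→(p2,y,right)
state=p2 head=0 tape=zy[x]zxyyy
No transition is defined for (p2, x); M halts in state p2.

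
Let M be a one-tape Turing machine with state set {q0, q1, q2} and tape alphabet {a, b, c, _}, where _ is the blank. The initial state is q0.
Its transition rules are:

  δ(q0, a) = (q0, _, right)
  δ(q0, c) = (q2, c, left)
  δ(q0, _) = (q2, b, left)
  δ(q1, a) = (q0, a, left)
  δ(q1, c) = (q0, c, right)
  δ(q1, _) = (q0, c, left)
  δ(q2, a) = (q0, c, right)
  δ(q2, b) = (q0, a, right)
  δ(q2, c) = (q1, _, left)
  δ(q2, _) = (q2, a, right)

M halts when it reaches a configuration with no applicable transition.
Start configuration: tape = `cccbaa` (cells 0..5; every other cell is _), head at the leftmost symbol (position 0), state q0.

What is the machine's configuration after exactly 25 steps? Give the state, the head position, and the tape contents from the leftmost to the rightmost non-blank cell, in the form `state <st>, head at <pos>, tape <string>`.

q0 | ___[c]ccbaa   read c → write c, move left, go to q2
q2 | __[_]cccbaa   read _ → write a, move right, go to q2
q2 | __a[c]ccbaa   read c → write _, move left, go to q1
q1 | __[a]_ccbaa   read a → write a, move left, go to q0
q0 | _[_]a_ccbaa   read _ → write b, move left, go to q2
q2 | [_]ba_ccbaa   read _ → write a, move right, go to q2
q2 | a[b]a_ccbaa   read b → write a, move right, go to q0
q0 | aa[a]_ccbaa   read a → write _, move right, go to q0
q0 | aa_[_]ccbaa   read _ → write b, move left, go to q2
q2 | aa[_]bccbaa   read _ → write a, move right, go to q2
q2 | aaa[b]ccbaa   read b → write a, move right, go to q0
q0 | aaaa[c]cbaa   read c → write c, move left, go to q2
q2 | aaa[a]ccbaa   read a → write c, move right, go to q0
q0 | aaac[c]cbaa   read c → write c, move left, go to q2
q2 | aaa[c]ccbaa   read c → write _, move left, go to q1
q1 | aa[a]_ccbaa   read a → write a, move left, go to q0
q0 | a[a]a_ccbaa   read a → write _, move right, go to q0
q0 | a_[a]_ccbaa   read a → write _, move right, go to q0
q0 | a__[_]ccbaa   read _ → write b, move left, go to q2
q2 | a_[_]bccbaa   read _ → write a, move right, go to q2
q2 | a_a[b]ccbaa   read b → write a, move right, go to q0
q0 | a_aa[c]cbaa   read c → write c, move left, go to q2
q2 | a_a[a]ccbaa   read a → write c, move right, go to q0
q0 | a_ac[c]cbaa   read c → write c, move left, go to q2
q2 | a_a[c]ccbaa   read c → write _, move left, go to q1
q1 | a_[a]_ccbaa
After 25 steps: state q1, head at -1, tape a_a_ccbaa.

state q1, head at -1, tape a_a_ccbaa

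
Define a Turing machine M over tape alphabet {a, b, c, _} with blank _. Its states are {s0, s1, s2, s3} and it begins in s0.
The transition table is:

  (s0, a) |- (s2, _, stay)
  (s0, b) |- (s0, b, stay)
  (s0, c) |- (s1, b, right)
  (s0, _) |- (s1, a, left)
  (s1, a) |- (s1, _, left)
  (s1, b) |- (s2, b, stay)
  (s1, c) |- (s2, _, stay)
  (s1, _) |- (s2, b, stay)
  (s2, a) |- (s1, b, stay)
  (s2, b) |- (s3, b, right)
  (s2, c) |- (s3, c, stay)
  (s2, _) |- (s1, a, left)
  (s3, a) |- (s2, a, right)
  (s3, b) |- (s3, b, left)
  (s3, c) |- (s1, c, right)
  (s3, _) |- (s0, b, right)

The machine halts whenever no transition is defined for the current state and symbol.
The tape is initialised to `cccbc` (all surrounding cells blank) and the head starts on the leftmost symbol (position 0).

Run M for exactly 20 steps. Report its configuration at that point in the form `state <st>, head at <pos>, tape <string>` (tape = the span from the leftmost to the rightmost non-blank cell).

state s1, head at 6, tape bacbcbb_a

s0 | [c]ccbc____   read c → write b, move right, go to s1
s1 | b[c]cbc____   read c → write _, move stay, go to s2
s2 | b[_]cbc____   read _ → write a, move left, go to s1
s1 | [b]acbc____   read b → write b, move stay, go to s2
s2 | [b]acbc____   read b → write b, move right, go to s3
s3 | b[a]cbc____   read a → write a, move right, go to s2
s2 | ba[c]bc____   read c → write c, move stay, go to s3
s3 | ba[c]bc____   read c → write c, move right, go to s1
s1 | bac[b]c____   read b → write b, move stay, go to s2
s2 | bac[b]c____   read b → write b, move right, go to s3
s3 | bacb[c]____   read c → write c, move right, go to s1
s1 | bacbc[_]___   read _ → write b, move stay, go to s2
s2 | bacbc[b]___   read b → write b, move right, go to s3
s3 | bacbcb[_]__   read _ → write b, move right, go to s0
s0 | bacbcbb[_]_   read _ → write a, move left, go to s1
s1 | bacbcb[b]a_   read b → write b, move stay, go to s2
s2 | bacbcb[b]a_   read b → write b, move right, go to s3
s3 | bacbcbb[a]_   read a → write a, move right, go to s2
s2 | bacbcbba[_]   read _ → write a, move left, go to s1
s1 | bacbcbb[a]a   read a → write _, move left, go to s1
s1 | bacbcb[b]_a
After 20 steps: state s1, head at 6, tape bacbcbb_a.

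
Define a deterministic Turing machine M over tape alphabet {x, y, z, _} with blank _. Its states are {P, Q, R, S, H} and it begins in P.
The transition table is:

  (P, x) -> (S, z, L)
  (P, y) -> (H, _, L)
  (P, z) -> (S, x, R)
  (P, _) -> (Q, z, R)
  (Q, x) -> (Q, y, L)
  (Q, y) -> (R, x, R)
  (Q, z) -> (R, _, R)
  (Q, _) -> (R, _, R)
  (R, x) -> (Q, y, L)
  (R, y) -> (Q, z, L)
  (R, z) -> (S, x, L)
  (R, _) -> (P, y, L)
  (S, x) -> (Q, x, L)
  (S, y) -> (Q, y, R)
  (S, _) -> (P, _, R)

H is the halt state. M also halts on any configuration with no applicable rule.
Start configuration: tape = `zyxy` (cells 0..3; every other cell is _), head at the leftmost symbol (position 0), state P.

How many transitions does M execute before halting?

state=P head=0 tape=_[z]yxy_____   (P,z)→(S,x,R)
state=S head=1 tape=_x[y]xy_____   (S,y)→(Q,y,R)
state=Q head=2 tape=_xy[x]y_____   (Q,x)→(Q,y,L)
state=Q head=1 tape=_x[y]yy_____   (Q,y)→(R,x,R)
state=R head=2 tape=_xx[y]y_____   (R,y)→(Q,z,L)
state=Q head=1 tape=_x[x]zy_____   (Q,x)→(Q,y,L)
state=Q head=0 tape=_[x]yzy_____   (Q,x)→(Q,y,L)
state=Q head=-1 tape=[_]yyzy_____   (Q,_)→(R,_,R)
state=R head=0 tape=_[y]yzy_____   (R,y)→(Q,z,L)
state=Q head=-1 tape=[_]zyzy_____   (Q,_)→(R,_,R)
state=R head=0 tape=_[z]yzy_____   (R,z)→(S,x,L)
state=S head=-1 tape=[_]xyzy_____   (S,_)→(P,_,R)
state=P head=0 tape=_[x]yzy_____   (P,x)→(S,z,L)
state=S head=-1 tape=[_]zyzy_____   (S,_)→(P,_,R)
state=P head=0 tape=_[z]yzy_____   (P,z)→(S,x,R)
state=S head=1 tape=_x[y]zy_____   (S,y)→(Q,y,R)
state=Q head=2 tape=_xy[z]y_____   (Q,z)→(R,_,R)
state=R head=3 tape=_xy_[y]_____   (R,y)→(Q,z,L)
state=Q head=2 tape=_xy[_]z_____   (Q,_)→(R,_,R)
state=R head=3 tape=_xy_[z]_____   (R,z)→(S,x,L)
state=S head=2 tape=_xy[_]x_____   (S,_)→(P,_,R)
state=P head=3 tape=_xy_[x]_____   (P,x)→(S,z,L)
state=S head=2 tape=_xy[_]z_____   (S,_)→(P,_,R)
state=P head=3 tape=_xy_[z]_____   (P,z)→(S,x,R)
state=S head=4 tape=_xy_x[_]____   (S,_)→(P,_,R)
state=P head=5 tape=_xy_x_[_]___   (P,_)→(Q,z,R)
state=Q head=6 tape=_xy_x_z[_]__   (Q,_)→(R,_,R)
state=R head=7 tape=_xy_x_z_[_]_   (R,_)→(P,y,L)
state=P head=6 tape=_xy_x_z[_]y_   (P,_)→(Q,z,R)
state=Q head=7 tape=_xy_x_zz[y]_   (Q,y)→(R,x,R)
state=R head=8 tape=_xy_x_zzx[_]   (R,_)→(P,y,L)
state=P head=7 tape=_xy_x_zz[x]y   (P,x)→(S,z,L)
state=S head=6 tape=_xy_x_z[z]zy
M halts after 32 transitions.

32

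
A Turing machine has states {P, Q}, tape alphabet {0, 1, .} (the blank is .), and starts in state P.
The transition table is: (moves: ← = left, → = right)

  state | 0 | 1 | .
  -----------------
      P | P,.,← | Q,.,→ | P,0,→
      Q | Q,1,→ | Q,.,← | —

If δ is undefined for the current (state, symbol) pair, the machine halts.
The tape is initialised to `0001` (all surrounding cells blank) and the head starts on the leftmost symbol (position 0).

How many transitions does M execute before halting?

state=P head=0 tape=...[0]001.   (P,0)→(P,.,←)
state=P head=-1 tape=..[.].001.   (P,.)→(P,0,→)
state=P head=0 tape=..0[.]001.   (P,.)→(P,0,→)
state=P head=1 tape=..00[0]01.   (P,0)→(P,.,←)
state=P head=0 tape=..0[0].01.   (P,0)→(P,.,←)
state=P head=-1 tape=..[0]..01.   (P,0)→(P,.,←)
state=P head=-2 tape=.[.]...01.   (P,.)→(P,0,→)
state=P head=-1 tape=.0[.]..01.   (P,.)→(P,0,→)
state=P head=0 tape=.00[.].01.   (P,.)→(P,0,→)
state=P head=1 tape=.000[.]01.   (P,.)→(P,0,→)
state=P head=2 tape=.0000[0]1.   (P,0)→(P,.,←)
state=P head=1 tape=.000[0].1.   (P,0)→(P,.,←)
state=P head=0 tape=.00[0]..1.   (P,0)→(P,.,←)
state=P head=-1 tape=.0[0]...1.   (P,0)→(P,.,←)
state=P head=-2 tape=.[0]....1.   (P,0)→(P,.,←)
state=P head=-3 tape=[.].....1.   (P,.)→(P,0,→)
state=P head=-2 tape=0[.]....1.   (P,.)→(P,0,→)
state=P head=-1 tape=00[.]...1.   (P,.)→(P,0,→)
state=P head=0 tape=000[.]..1.   (P,.)→(P,0,→)
state=P head=1 tape=0000[.].1.   (P,.)→(P,0,→)
state=P head=2 tape=00000[.]1.   (P,.)→(P,0,→)
state=P head=3 tape=000000[1].   (P,1)→(Q,.,→)
state=Q head=4 tape=000000.[.]
M halts after 22 transitions.

22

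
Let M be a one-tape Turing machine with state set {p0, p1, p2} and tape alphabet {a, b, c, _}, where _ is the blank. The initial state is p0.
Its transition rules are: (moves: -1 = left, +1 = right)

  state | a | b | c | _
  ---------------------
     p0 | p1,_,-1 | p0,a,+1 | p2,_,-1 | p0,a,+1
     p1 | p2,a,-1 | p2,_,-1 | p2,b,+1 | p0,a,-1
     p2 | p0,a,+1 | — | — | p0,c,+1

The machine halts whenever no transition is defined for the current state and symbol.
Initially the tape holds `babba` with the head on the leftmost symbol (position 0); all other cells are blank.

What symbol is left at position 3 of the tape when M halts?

_

p0 | _[b]abba   read b → write a, move +1, go to p0
p0 | _a[a]bba   read a → write _, move -1, go to p1
p1 | _[a]_bba   read a → write a, move -1, go to p2
p2 | [_]a_bba   read _ → write c, move +1, go to p0
p0 | c[a]_bba   read a → write _, move -1, go to p1
p1 | [c]__bba   read c → write b, move +1, go to p2
p2 | b[_]_bba   read _ → write c, move +1, go to p0
p0 | bc[_]bba   read _ → write a, move +1, go to p0
p0 | bca[b]ba   read b → write a, move +1, go to p0
p0 | bcaa[b]a   read b → write a, move +1, go to p0
p0 | bcaaa[a]   read a → write _, move -1, go to p1
p1 | bcaa[a]_   read a → write a, move -1, go to p2
p2 | bca[a]a_   read a → write a, move +1, go to p0
p0 | bcaa[a]_   read a → write _, move -1, go to p1
p1 | bca[a]__   read a → write a, move -1, go to p2
p2 | bc[a]a__   read a → write a, move +1, go to p0
p0 | bca[a]__   read a → write _, move -1, go to p1
p1 | bc[a]___   read a → write a, move -1, go to p2
p2 | b[c]a___
Cell 3 holds _ when M halts.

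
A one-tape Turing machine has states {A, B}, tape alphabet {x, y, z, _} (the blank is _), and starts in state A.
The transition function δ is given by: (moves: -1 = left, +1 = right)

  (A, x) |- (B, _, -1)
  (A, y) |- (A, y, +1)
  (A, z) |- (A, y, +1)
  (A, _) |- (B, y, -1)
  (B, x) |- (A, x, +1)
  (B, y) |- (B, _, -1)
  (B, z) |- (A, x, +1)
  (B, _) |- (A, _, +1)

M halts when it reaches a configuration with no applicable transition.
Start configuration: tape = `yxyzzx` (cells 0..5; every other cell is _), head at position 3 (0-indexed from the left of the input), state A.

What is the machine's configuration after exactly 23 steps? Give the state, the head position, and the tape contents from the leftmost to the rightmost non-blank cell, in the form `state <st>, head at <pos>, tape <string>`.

state A, head at 2, tape yxy_y

A | yxy[z]zx   read z → write y, move +1, go to A
A | yxyy[z]x   read z → write y, move +1, go to A
A | yxyyy[x]   read x → write _, move -1, go to B
B | yxyy[y]_   read y → write _, move -1, go to B
B | yxy[y]__   read y → write _, move -1, go to B
B | yx[y]___   read y → write _, move -1, go to B
B | y[x]____   read x → write x, move +1, go to A
A | yx[_]___   read _ → write y, move -1, go to B
B | y[x]y___   read x → write x, move +1, go to A
A | yx[y]___   read y → write y, move +1, go to A
A | yxy[_]__   read _ → write y, move -1, go to B
B | yx[y]y__   read y → write _, move -1, go to B
B | y[x]_y__   read x → write x, move +1, go to A
A | yx[_]y__   read _ → write y, move -1, go to B
B | y[x]yy__   read x → write x, move +1, go to A
A | yx[y]y__   read y → write y, move +1, go to A
A | yxy[y]__   read y → write y, move +1, go to A
A | yxyy[_]_   read _ → write y, move -1, go to B
B | yxy[y]y_   read y → write _, move -1, go to B
B | yx[y]_y_   read y → write _, move -1, go to B
B | y[x]__y_   read x → write x, move +1, go to A
A | yx[_]_y_   read _ → write y, move -1, go to B
B | y[x]y_y_   read x → write x, move +1, go to A
A | yx[y]_y_
After 23 steps: state A, head at 2, tape yxy_y.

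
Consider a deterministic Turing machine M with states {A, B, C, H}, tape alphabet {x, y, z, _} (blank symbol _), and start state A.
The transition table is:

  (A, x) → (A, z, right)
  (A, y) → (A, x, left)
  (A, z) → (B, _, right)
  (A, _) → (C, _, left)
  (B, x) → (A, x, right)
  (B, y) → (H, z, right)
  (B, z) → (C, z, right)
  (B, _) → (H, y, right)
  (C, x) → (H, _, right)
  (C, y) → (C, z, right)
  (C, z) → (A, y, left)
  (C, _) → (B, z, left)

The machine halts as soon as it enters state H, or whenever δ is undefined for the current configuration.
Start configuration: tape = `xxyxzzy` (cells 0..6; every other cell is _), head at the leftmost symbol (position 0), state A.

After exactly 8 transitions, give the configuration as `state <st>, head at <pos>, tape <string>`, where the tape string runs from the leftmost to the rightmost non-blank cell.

A | [x]xyxzzy   read x → write z, move right, go to A
A | z[x]yxzzy   read x → write z, move right, go to A
A | zz[y]xzzy   read y → write x, move left, go to A
A | z[z]xxzzy   read z → write _, move right, go to B
B | z_[x]xzzy   read x → write x, move right, go to A
A | z_x[x]zzy   read x → write z, move right, go to A
A | z_xz[z]zy   read z → write _, move right, go to B
B | z_xz_[z]y   read z → write z, move right, go to C
C | z_xz_z[y]
After 8 steps: state C, head at 6, tape z_xz_zy.

state C, head at 6, tape z_xz_zy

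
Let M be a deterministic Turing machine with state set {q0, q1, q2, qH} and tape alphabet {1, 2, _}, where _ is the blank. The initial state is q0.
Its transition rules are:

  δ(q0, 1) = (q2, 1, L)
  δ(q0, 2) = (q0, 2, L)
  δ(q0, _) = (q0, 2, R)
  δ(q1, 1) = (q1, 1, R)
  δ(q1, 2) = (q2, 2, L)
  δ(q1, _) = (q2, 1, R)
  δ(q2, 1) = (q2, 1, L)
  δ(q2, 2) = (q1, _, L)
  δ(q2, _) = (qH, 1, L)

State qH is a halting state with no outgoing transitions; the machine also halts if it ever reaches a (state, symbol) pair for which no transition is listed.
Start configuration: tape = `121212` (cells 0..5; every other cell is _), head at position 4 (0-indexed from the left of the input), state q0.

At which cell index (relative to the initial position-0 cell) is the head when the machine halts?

q0 | __1212[1]2   read 1 → write 1, move L, go to q2
q2 | __121[2]12   read 2 → write _, move L, go to q1
q1 | __12[1]_12   read 1 → write 1, move R, go to q1
q1 | __121[_]12   read _ → write 1, move R, go to q2
q2 | __1211[1]2   read 1 → write 1, move L, go to q2
q2 | __121[1]12   read 1 → write 1, move L, go to q2
q2 | __12[1]112   read 1 → write 1, move L, go to q2
q2 | __1[2]1112   read 2 → write _, move L, go to q1
q1 | __[1]_1112   read 1 → write 1, move R, go to q1
q1 | __1[_]1112   read _ → write 1, move R, go to q2
q2 | __11[1]112   read 1 → write 1, move L, go to q2
q2 | __1[1]1112   read 1 → write 1, move L, go to q2
q2 | __[1]11112   read 1 → write 1, move L, go to q2
q2 | _[_]111112   read _ → write 1, move L, go to qH
qH | [_]1111112
At halt the head is at cell -2.

-2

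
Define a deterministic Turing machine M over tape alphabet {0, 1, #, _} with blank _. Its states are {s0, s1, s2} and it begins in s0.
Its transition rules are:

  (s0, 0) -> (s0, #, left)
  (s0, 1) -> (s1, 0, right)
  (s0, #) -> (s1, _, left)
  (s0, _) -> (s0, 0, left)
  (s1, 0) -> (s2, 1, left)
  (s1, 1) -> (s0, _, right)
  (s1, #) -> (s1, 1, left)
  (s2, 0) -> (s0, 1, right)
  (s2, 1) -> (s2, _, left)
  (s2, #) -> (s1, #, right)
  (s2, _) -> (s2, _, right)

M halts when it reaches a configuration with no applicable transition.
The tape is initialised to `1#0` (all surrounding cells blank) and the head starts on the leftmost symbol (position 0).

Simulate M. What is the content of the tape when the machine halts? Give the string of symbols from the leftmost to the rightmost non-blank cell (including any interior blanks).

10

state=s0 head=0 tape=_[1]#0__   (s0,1)→(s1,0,right)
state=s1 head=1 tape=_0[#]0__   (s1,#)→(s1,1,left)
state=s1 head=0 tape=_[0]10__   (s1,0)→(s2,1,left)
state=s2 head=-1 tape=[_]110__   (s2,_)→(s2,_,right)
state=s2 head=0 tape=_[1]10__   (s2,1)→(s2,_,left)
state=s2 head=-1 tape=[_]_10__   (s2,_)→(s2,_,right)
state=s2 head=0 tape=_[_]10__   (s2,_)→(s2,_,right)
state=s2 head=1 tape=__[1]0__   (s2,1)→(s2,_,left)
state=s2 head=0 tape=_[_]_0__   (s2,_)→(s2,_,right)
state=s2 head=1 tape=__[_]0__   (s2,_)→(s2,_,right)
state=s2 head=2 tape=___[0]__   (s2,0)→(s0,1,right)
state=s0 head=3 tape=___1[_]_   (s0,_)→(s0,0,left)
state=s0 head=2 tape=___[1]0_   (s0,1)→(s1,0,right)
state=s1 head=3 tape=___0[0]_   (s1,0)→(s2,1,left)
state=s2 head=2 tape=___[0]1_   (s2,0)→(s0,1,right)
state=s0 head=3 tape=___1[1]_   (s0,1)→(s1,0,right)
state=s1 head=4 tape=___10[_]
The non-blank tape span at halt is 10.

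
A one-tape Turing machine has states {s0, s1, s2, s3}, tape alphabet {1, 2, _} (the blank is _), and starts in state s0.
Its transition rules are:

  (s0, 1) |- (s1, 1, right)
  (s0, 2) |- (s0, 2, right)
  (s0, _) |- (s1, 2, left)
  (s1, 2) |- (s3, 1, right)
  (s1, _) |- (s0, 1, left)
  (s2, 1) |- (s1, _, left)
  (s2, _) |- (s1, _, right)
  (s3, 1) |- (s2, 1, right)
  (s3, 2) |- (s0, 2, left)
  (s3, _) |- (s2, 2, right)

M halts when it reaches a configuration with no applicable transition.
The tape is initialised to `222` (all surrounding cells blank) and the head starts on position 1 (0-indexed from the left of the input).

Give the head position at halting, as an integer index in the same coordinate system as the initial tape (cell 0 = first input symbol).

state=s0 head=1 tape=2[2]2______   (s0,2)→(s0,2,right)
state=s0 head=2 tape=22[2]______   (s0,2)→(s0,2,right)
state=s0 head=3 tape=222[_]_____   (s0,_)→(s1,2,left)
state=s1 head=2 tape=22[2]2_____   (s1,2)→(s3,1,right)
state=s3 head=3 tape=221[2]_____   (s3,2)→(s0,2,left)
state=s0 head=2 tape=22[1]2_____   (s0,1)→(s1,1,right)
state=s1 head=3 tape=221[2]_____   (s1,2)→(s3,1,right)
state=s3 head=4 tape=2211[_]____   (s3,_)→(s2,2,right)
state=s2 head=5 tape=22112[_]___   (s2,_)→(s1,_,right)
state=s1 head=6 tape=22112_[_]__   (s1,_)→(s0,1,left)
state=s0 head=5 tape=22112[_]1__   (s0,_)→(s1,2,left)
state=s1 head=4 tape=2211[2]21__   (s1,2)→(s3,1,right)
state=s3 head=5 tape=22111[2]1__   (s3,2)→(s0,2,left)
state=s0 head=4 tape=2211[1]21__   (s0,1)→(s1,1,right)
state=s1 head=5 tape=22111[2]1__   (s1,2)→(s3,1,right)
state=s3 head=6 tape=221111[1]__   (s3,1)→(s2,1,right)
state=s2 head=7 tape=2211111[_]_   (s2,_)→(s1,_,right)
state=s1 head=8 tape=2211111_[_]   (s1,_)→(s0,1,left)
state=s0 head=7 tape=2211111[_]1   (s0,_)→(s1,2,left)
state=s1 head=6 tape=221111[1]21
At halt the head is at cell 6.

6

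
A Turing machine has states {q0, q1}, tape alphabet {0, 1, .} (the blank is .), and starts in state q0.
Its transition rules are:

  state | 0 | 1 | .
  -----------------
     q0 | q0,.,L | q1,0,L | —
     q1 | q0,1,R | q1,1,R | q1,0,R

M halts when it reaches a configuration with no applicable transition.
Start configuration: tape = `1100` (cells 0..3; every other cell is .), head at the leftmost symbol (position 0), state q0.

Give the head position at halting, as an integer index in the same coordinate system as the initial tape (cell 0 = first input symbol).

state=q0 head=0 tape=.[1]100   (q0,1)→(q1,0,L)
state=q1 head=-1 tape=[.]0100   (q1,.)→(q1,0,R)
state=q1 head=0 tape=0[0]100   (q1,0)→(q0,1,R)
state=q0 head=1 tape=01[1]00   (q0,1)→(q1,0,L)
state=q1 head=0 tape=0[1]000   (q1,1)→(q1,1,R)
state=q1 head=1 tape=01[0]00   (q1,0)→(q0,1,R)
state=q0 head=2 tape=011[0]0   (q0,0)→(q0,.,L)
state=q0 head=1 tape=01[1].0   (q0,1)→(q1,0,L)
state=q1 head=0 tape=0[1]0.0   (q1,1)→(q1,1,R)
state=q1 head=1 tape=01[0].0   (q1,0)→(q0,1,R)
state=q0 head=2 tape=011[.]0
At halt the head is at cell 2.

2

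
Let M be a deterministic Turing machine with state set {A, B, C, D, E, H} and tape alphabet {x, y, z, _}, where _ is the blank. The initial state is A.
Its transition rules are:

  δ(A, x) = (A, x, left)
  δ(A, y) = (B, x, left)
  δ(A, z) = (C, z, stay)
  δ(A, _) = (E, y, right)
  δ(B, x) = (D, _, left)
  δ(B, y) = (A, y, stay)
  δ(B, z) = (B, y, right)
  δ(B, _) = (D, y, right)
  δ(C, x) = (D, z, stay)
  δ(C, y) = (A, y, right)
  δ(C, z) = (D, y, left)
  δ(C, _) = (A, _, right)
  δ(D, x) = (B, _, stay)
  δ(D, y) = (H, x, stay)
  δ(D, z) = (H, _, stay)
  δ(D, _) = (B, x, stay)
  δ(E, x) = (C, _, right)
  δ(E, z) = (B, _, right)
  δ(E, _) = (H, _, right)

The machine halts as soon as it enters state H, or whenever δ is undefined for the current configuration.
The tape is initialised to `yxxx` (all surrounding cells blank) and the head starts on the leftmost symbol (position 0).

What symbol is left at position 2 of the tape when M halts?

state=A head=0 tape=_[y]xxx_   (A,y)→(B,x,left)
state=B head=-1 tape=[_]xxxx_   (B,_)→(D,y,right)
state=D head=0 tape=y[x]xxx_   (D,x)→(B,_,stay)
state=B head=0 tape=y[_]xxx_   (B,_)→(D,y,right)
state=D head=1 tape=yy[x]xx_   (D,x)→(B,_,stay)
state=B head=1 tape=yy[_]xx_   (B,_)→(D,y,right)
state=D head=2 tape=yyy[x]x_   (D,x)→(B,_,stay)
state=B head=2 tape=yyy[_]x_   (B,_)→(D,y,right)
state=D head=3 tape=yyyy[x]_   (D,x)→(B,_,stay)
state=B head=3 tape=yyyy[_]_   (B,_)→(D,y,right)
state=D head=4 tape=yyyyy[_]   (D,_)→(B,x,stay)
state=B head=4 tape=yyyyy[x]   (B,x)→(D,_,left)
state=D head=3 tape=yyyy[y]_   (D,y)→(H,x,stay)
state=H head=3 tape=yyyy[x]_
Cell 2 holds y when M halts.

y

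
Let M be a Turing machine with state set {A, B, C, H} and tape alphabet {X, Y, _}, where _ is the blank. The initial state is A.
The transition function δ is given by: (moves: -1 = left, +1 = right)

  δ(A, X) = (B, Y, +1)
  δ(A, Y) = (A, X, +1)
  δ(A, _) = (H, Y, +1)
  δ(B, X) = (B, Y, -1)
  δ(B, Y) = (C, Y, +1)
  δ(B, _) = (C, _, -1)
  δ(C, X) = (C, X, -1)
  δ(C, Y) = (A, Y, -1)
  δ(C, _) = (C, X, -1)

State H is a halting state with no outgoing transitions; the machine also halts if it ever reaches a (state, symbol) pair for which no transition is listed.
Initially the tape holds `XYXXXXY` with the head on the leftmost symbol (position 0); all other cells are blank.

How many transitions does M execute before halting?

20

A | [X]YXXXXY__   read X → write Y, move +1, go to B
B | Y[Y]XXXXY__   read Y → write Y, move +1, go to C
C | YY[X]XXXY__   read X → write X, move -1, go to C
C | Y[Y]XXXXY__   read Y → write Y, move -1, go to A
A | [Y]YXXXXY__   read Y → write X, move +1, go to A
A | X[Y]XXXXY__   read Y → write X, move +1, go to A
A | XX[X]XXXY__   read X → write Y, move +1, go to B
B | XXY[X]XXY__   read X → write Y, move -1, go to B
B | XX[Y]YXXY__   read Y → write Y, move +1, go to C
C | XXY[Y]XXY__   read Y → write Y, move -1, go to A
A | XX[Y]YXXY__   read Y → write X, move +1, go to A
A | XXX[Y]XXY__   read Y → write X, move +1, go to A
A | XXXX[X]XY__   read X → write Y, move +1, go to B
B | XXXXY[X]Y__   read X → write Y, move -1, go to B
B | XXXX[Y]YY__   read Y → write Y, move +1, go to C
C | XXXXY[Y]Y__   read Y → write Y, move -1, go to A
A | XXXX[Y]YY__   read Y → write X, move +1, go to A
A | XXXXX[Y]Y__   read Y → write X, move +1, go to A
A | XXXXXX[Y]__   read Y → write X, move +1, go to A
A | XXXXXXX[_]_   read _ → write Y, move +1, go to H
H | XXXXXXXY[_]
M halts after 20 transitions.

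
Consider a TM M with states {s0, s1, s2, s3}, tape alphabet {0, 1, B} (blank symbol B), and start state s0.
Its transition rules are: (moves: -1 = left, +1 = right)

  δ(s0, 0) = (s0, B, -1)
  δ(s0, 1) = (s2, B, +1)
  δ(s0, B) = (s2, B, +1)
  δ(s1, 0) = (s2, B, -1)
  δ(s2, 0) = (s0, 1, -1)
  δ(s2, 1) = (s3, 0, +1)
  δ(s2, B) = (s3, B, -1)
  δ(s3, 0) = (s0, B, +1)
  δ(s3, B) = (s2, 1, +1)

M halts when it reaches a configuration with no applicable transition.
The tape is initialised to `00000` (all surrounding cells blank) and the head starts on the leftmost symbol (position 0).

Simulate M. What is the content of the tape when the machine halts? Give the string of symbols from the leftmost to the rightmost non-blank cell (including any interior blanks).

state=s0 head=0 tape=B[0]0000   (s0,0)→(s0,B,-1)
state=s0 head=-1 tape=[B]B0000   (s0,B)→(s2,B,+1)
state=s2 head=0 tape=B[B]0000   (s2,B)→(s3,B,-1)
state=s3 head=-1 tape=[B]B0000   (s3,B)→(s2,1,+1)
state=s2 head=0 tape=1[B]0000   (s2,B)→(s3,B,-1)
state=s3 head=-1 tape=[1]B0000
The non-blank tape span at halt is 1B0000.

1B0000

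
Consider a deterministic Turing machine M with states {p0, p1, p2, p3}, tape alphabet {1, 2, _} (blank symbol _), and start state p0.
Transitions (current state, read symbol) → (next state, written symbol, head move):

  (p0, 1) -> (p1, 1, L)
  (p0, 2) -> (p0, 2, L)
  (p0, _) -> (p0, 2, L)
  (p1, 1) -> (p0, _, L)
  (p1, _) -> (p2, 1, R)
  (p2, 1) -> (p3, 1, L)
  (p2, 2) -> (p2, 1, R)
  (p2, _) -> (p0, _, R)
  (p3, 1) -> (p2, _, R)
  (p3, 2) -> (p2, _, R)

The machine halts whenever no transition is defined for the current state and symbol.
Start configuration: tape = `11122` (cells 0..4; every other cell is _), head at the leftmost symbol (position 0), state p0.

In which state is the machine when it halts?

state=p0 head=0 tape=_[1]1122   (p0,1)→(p1,1,L)
state=p1 head=-1 tape=[_]11122   (p1,_)→(p2,1,R)
state=p2 head=0 tape=1[1]1122   (p2,1)→(p3,1,L)
state=p3 head=-1 tape=[1]11122   (p3,1)→(p2,_,R)
state=p2 head=0 tape=_[1]1122   (p2,1)→(p3,1,L)
state=p3 head=-1 tape=[_]11122
No transition is defined for (p3, _); M halts in state p3.

p3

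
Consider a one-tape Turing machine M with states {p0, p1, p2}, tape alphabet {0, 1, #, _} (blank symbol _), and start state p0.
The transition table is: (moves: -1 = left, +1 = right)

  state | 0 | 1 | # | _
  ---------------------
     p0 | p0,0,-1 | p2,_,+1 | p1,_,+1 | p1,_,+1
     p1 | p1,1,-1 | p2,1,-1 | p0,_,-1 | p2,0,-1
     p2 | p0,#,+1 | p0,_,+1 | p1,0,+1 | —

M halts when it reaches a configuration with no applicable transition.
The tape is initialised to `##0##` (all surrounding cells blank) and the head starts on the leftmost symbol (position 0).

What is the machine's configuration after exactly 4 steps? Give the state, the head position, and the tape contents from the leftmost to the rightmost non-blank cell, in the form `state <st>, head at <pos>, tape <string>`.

state=p0 head=0 tape=[#]#0##   (p0,#)→(p1,_,+1)
state=p1 head=1 tape=_[#]0##   (p1,#)→(p0,_,-1)
state=p0 head=0 tape=[_]_0##   (p0,_)→(p1,_,+1)
state=p1 head=1 tape=_[_]0##   (p1,_)→(p2,0,-1)
state=p2 head=0 tape=[_]00##
After 4 steps: state p2, head at 0, tape 00##.

state p2, head at 0, tape 00##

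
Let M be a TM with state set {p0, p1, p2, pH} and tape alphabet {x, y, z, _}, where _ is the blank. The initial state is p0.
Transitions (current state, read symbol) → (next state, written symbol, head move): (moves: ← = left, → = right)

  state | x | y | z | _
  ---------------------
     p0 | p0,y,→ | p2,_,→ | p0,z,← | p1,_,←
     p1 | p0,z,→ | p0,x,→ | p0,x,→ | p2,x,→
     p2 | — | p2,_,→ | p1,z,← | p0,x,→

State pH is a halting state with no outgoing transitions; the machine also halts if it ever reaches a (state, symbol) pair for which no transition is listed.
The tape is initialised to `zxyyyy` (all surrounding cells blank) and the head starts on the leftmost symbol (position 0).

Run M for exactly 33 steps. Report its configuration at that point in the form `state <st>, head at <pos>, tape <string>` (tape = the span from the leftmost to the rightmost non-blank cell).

state p1, head at -3, tape xxzzzxyyyy

p0 | ____[z]xyyyy   read z → write z, move ←, go to p0
p0 | ___[_]zxyyyy   read _ → write _, move ←, go to p1
p1 | __[_]_zxyyyy   read _ → write x, move →, go to p2
p2 | __x[_]zxyyyy   read _ → write x, move →, go to p0
p0 | __xx[z]xyyyy   read z → write z, move ←, go to p0
p0 | __x[x]zxyyyy   read x → write y, move →, go to p0
p0 | __xy[z]xyyyy   read z → write z, move ←, go to p0
p0 | __x[y]zxyyyy   read y → write _, move →, go to p2
p2 | __x_[z]xyyyy   read z → write z, move ←, go to p1
p1 | __x[_]zxyyyy   read _ → write x, move →, go to p2
p2 | __xx[z]xyyyy   read z → write z, move ←, go to p1
p1 | __x[x]zxyyyy   read x → write z, move →, go to p0
p0 | __xz[z]xyyyy   read z → write z, move ←, go to p0
p0 | __x[z]zxyyyy   read z → write z, move ←, go to p0
p0 | __[x]zzxyyyy   read x → write y, move →, go to p0
p0 | __y[z]zxyyyy   read z → write z, move ←, go to p0
p0 | __[y]zzxyyyy   read y → write _, move →, go to p2
p2 | ___[z]zxyyyy   read z → write z, move ←, go to p1
p1 | __[_]zzxyyyy   read _ → write x, move →, go to p2
p2 | __x[z]zxyyyy   read z → write z, move ←, go to p1
p1 | __[x]zzxyyyy   read x → write z, move →, go to p0
p0 | __z[z]zxyyyy   read z → write z, move ←, go to p0
p0 | __[z]zzxyyyy   read z → write z, move ←, go to p0
p0 | _[_]zzzxyyyy   read _ → write _, move ←, go to p1
p1 | [_]_zzzxyyyy   read _ → write x, move →, go to p2
p2 | x[_]zzzxyyyy   read _ → write x, move →, go to p0
p0 | xx[z]zzxyyyy   read z → write z, move ←, go to p0
p0 | x[x]zzzxyyyy   read x → write y, move →, go to p0
p0 | xy[z]zzxyyyy   read z → write z, move ←, go to p0
p0 | x[y]zzzxyyyy   read y → write _, move →, go to p2
p2 | x_[z]zzxyyyy   read z → write z, move ←, go to p1
p1 | x[_]zzzxyyyy   read _ → write x, move →, go to p2
p2 | xx[z]zzxyyyy   read z → write z, move ←, go to p1
p1 | x[x]zzzxyyyy
After 33 steps: state p1, head at -3, tape xxzzzxyyyy.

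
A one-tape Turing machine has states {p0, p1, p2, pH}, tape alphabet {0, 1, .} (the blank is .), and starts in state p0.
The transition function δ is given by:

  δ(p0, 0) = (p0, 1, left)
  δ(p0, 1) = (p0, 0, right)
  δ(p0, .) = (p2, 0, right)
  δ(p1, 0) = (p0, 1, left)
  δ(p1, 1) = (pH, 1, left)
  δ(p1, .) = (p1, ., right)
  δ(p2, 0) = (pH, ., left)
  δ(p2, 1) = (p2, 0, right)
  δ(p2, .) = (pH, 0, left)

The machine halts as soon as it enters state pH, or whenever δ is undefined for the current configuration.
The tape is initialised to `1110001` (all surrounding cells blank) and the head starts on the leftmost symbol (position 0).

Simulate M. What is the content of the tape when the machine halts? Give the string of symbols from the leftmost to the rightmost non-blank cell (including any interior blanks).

p0 | .[1]110001   read 1 → write 0, move right, go to p0
p0 | .0[1]10001   read 1 → write 0, move right, go to p0
p0 | .00[1]0001   read 1 → write 0, move right, go to p0
p0 | .000[0]001   read 0 → write 1, move left, go to p0
p0 | .00[0]1001   read 0 → write 1, move left, go to p0
p0 | .0[0]11001   read 0 → write 1, move left, go to p0
p0 | .[0]111001   read 0 → write 1, move left, go to p0
p0 | [.]1111001   read . → write 0, move right, go to p2
p2 | 0[1]111001   read 1 → write 0, move right, go to p2
p2 | 00[1]11001   read 1 → write 0, move right, go to p2
p2 | 000[1]1001   read 1 → write 0, move right, go to p2
p2 | 0000[1]001   read 1 → write 0, move right, go to p2
p2 | 00000[0]01   read 0 → write ., move left, go to pH
pH | 0000[0].01
The non-blank tape span at halt is 00000.01.

00000.01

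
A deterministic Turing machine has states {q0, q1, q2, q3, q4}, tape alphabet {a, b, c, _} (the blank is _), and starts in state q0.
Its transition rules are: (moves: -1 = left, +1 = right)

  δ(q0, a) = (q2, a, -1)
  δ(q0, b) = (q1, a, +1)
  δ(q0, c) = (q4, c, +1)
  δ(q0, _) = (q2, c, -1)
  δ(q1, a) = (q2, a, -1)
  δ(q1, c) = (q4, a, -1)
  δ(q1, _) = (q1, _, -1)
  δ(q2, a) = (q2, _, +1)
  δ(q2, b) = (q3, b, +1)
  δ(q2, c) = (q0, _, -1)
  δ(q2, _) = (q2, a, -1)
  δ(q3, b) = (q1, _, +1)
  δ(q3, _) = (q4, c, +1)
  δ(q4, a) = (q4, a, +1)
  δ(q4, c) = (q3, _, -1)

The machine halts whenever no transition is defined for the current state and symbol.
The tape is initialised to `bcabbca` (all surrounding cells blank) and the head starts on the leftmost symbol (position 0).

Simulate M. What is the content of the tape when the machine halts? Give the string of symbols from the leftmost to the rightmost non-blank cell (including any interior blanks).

q0 | [b]cabbca   read b → write a, move +1, go to q1
q1 | a[c]abbca   read c → write a, move -1, go to q4
q4 | [a]aabbca   read a → write a, move +1, go to q4
q4 | a[a]abbca   read a → write a, move +1, go to q4
q4 | aa[a]bbca   read a → write a, move +1, go to q4
q4 | aaa[b]bca
The non-blank tape span at halt is aaabbca.

aaabbca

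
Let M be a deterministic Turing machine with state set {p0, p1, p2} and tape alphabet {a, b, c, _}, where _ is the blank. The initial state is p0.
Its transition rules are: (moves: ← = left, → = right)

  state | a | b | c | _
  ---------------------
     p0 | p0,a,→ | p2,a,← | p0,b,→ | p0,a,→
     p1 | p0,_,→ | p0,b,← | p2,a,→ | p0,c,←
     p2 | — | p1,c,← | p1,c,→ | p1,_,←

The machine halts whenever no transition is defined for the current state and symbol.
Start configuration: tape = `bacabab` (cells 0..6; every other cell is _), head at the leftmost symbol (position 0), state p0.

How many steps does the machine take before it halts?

state=p0 head=0 tape=___[b]acabab   (p0,b)→(p2,a,←)
state=p2 head=-1 tape=__[_]aacabab   (p2,_)→(p1,_,←)
state=p1 head=-2 tape=_[_]_aacabab   (p1,_)→(p0,c,←)
state=p0 head=-3 tape=[_]c_aacabab   (p0,_)→(p0,a,→)
state=p0 head=-2 tape=a[c]_aacabab   (p0,c)→(p0,b,→)
state=p0 head=-1 tape=ab[_]aacabab   (p0,_)→(p0,a,→)
state=p0 head=0 tape=aba[a]acabab   (p0,a)→(p0,a,→)
state=p0 head=1 tape=abaa[a]cabab   (p0,a)→(p0,a,→)
state=p0 head=2 tape=abaaa[c]abab   (p0,c)→(p0,b,→)
state=p0 head=3 tape=abaaab[a]bab   (p0,a)→(p0,a,→)
state=p0 head=4 tape=abaaaba[b]ab   (p0,b)→(p2,a,←)
state=p2 head=3 tape=abaaab[a]aab
M halts after 11 transitions.

11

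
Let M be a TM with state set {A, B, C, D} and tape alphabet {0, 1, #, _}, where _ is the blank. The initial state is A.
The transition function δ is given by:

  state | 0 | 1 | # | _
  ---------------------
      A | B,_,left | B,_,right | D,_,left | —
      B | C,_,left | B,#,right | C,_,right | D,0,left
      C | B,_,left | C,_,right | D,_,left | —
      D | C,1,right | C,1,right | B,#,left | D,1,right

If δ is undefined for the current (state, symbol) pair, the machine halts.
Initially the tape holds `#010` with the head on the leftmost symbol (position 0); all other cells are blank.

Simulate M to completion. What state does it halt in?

C

state=A head=0 tape=___[#]010   (A,#)→(D,_,left)
state=D head=-1 tape=__[_]_010   (D,_)→(D,1,right)
state=D head=0 tape=__1[_]010   (D,_)→(D,1,right)
state=D head=1 tape=__11[0]10   (D,0)→(C,1,right)
state=C head=2 tape=__111[1]0   (C,1)→(C,_,right)
state=C head=3 tape=__111_[0]   (C,0)→(B,_,left)
state=B head=2 tape=__111[_]_   (B,_)→(D,0,left)
state=D head=1 tape=__11[1]0_   (D,1)→(C,1,right)
state=C head=2 tape=__111[0]_   (C,0)→(B,_,left)
state=B head=1 tape=__11[1]__   (B,1)→(B,#,right)
state=B head=2 tape=__11#[_]_   (B,_)→(D,0,left)
state=D head=1 tape=__11[#]0_   (D,#)→(B,#,left)
state=B head=0 tape=__1[1]#0_   (B,1)→(B,#,right)
state=B head=1 tape=__1#[#]0_   (B,#)→(C,_,right)
state=C head=2 tape=__1#_[0]_   (C,0)→(B,_,left)
state=B head=1 tape=__1#[_]__   (B,_)→(D,0,left)
state=D head=0 tape=__1[#]0__   (D,#)→(B,#,left)
state=B head=-1 tape=__[1]#0__   (B,1)→(B,#,right)
state=B head=0 tape=__#[#]0__   (B,#)→(C,_,right)
state=C head=1 tape=__#_[0]__   (C,0)→(B,_,left)
state=B head=0 tape=__#[_]___   (B,_)→(D,0,left)
state=D head=-1 tape=__[#]0___   (D,#)→(B,#,left)
state=B head=-2 tape=_[_]#0___   (B,_)→(D,0,left)
state=D head=-3 tape=[_]0#0___   (D,_)→(D,1,right)
state=D head=-2 tape=1[0]#0___   (D,0)→(C,1,right)
state=C head=-1 tape=11[#]0___   (C,#)→(D,_,left)
state=D head=-2 tape=1[1]_0___   (D,1)→(C,1,right)
state=C head=-1 tape=11[_]0___
No transition is defined for (C, _); M halts in state C.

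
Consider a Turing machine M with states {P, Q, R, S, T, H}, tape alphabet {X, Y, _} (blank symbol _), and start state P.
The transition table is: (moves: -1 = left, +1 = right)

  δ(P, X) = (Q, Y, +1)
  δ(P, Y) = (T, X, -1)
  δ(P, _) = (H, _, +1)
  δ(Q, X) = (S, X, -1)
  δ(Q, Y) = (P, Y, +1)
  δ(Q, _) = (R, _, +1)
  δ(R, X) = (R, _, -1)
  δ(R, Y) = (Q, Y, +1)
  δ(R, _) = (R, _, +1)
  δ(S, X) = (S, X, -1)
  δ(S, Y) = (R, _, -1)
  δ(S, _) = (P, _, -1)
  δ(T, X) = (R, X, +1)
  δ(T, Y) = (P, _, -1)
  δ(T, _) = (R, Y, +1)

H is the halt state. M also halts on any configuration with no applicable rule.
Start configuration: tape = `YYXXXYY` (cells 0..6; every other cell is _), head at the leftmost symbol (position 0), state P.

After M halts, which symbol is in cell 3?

P | _[Y]YXXXYY__   read Y → write X, move -1, go to T
T | [_]XYXXXYY__   read _ → write Y, move +1, go to R
R | Y[X]YXXXYY__   read X → write _, move -1, go to R
R | [Y]_YXXXYY__   read Y → write Y, move +1, go to Q
Q | Y[_]YXXXYY__   read _ → write _, move +1, go to R
R | Y_[Y]XXXYY__   read Y → write Y, move +1, go to Q
Q | Y_Y[X]XXYY__   read X → write X, move -1, go to S
S | Y_[Y]XXXYY__   read Y → write _, move -1, go to R
R | Y[_]_XXXYY__   read _ → write _, move +1, go to R
R | Y_[_]XXXYY__   read _ → write _, move +1, go to R
R | Y__[X]XXYY__   read X → write _, move -1, go to R
R | Y_[_]_XXYY__   read _ → write _, move +1, go to R
R | Y__[_]XXYY__   read _ → write _, move +1, go to R
R | Y___[X]XYY__   read X → write _, move -1, go to R
R | Y__[_]_XYY__   read _ → write _, move +1, go to R
R | Y___[_]XYY__   read _ → write _, move +1, go to R
R | Y____[X]YY__   read X → write _, move -1, go to R
R | Y___[_]_YY__   read _ → write _, move +1, go to R
R | Y____[_]YY__   read _ → write _, move +1, go to R
R | Y_____[Y]Y__   read Y → write Y, move +1, go to Q
Q | Y_____Y[Y]__   read Y → write Y, move +1, go to P
P | Y_____YY[_]_   read _ → write _, move +1, go to H
H | Y_____YY_[_]
Cell 3 holds _ when M halts.

_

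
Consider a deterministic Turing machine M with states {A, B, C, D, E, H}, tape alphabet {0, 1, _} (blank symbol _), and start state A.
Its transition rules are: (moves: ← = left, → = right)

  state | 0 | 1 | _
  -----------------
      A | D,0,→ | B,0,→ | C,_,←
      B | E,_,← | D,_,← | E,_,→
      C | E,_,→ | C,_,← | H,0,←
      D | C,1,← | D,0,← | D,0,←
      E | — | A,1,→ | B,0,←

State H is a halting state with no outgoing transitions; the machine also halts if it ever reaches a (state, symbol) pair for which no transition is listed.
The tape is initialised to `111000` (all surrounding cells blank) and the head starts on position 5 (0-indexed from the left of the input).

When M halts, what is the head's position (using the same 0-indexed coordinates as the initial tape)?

3

state=A head=5 tape=11100[0]__   (A,0)→(D,0,→)
state=D head=6 tape=111000[_]_   (D,_)→(D,0,←)
state=D head=5 tape=11100[0]0_   (D,0)→(C,1,←)
state=C head=4 tape=1110[0]10_   (C,0)→(E,_,→)
state=E head=5 tape=1110_[1]0_   (E,1)→(A,1,→)
state=A head=6 tape=1110_1[0]_   (A,0)→(D,0,→)
state=D head=7 tape=1110_10[_]   (D,_)→(D,0,←)
state=D head=6 tape=1110_1[0]0   (D,0)→(C,1,←)
state=C head=5 tape=1110_[1]10   (C,1)→(C,_,←)
state=C head=4 tape=1110[_]_10   (C,_)→(H,0,←)
state=H head=3 tape=111[0]0_10
At halt the head is at cell 3.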